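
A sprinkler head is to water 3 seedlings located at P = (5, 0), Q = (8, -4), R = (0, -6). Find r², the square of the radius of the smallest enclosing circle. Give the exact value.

25925/1444

Side lengths²: PQ² = 25, PR² = 61, QR² = 68.
Since QR² = 68 < 61 + 25 = 86, the triangle is acute, so the smallest enclosing circle is the circumcircle.
Circumcentre = (143/38, -77/19), r² = 25925/1444.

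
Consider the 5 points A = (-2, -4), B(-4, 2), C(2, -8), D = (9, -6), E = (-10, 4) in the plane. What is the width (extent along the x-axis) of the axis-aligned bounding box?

19

max x = 9, min x = -10, so width = 19.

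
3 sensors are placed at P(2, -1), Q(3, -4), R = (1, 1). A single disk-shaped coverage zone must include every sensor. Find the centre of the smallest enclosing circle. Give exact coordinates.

Side lengths²: PQ² = 10, PR² = 5, QR² = 29.
Since QR² = 29 ≥ 10 + 5 = 15, the angle opposite QR is not acute, so the smallest enclosing circle has QR as diameter.
Centre = midpoint of QR = (2, -1.5), r² = 29/4 = 7.25.
Centre = (2, -1.5).

(2, -1.5)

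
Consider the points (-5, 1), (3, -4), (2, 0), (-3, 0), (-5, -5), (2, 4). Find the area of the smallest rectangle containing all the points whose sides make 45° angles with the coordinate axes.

In coordinates u = x + y, v = x − y the rectangle is axis-aligned; the map (x,y)→(u,v) scales areas by 2.
u-values: -4, -1, 2, -3, -10, 6; range = 6 − (-10) = 16.
v-values: -6, 7, 2, -3, 0, -2; range = 7 − (-6) = 13.
Area = (16 × 13) / 2 = 104.

104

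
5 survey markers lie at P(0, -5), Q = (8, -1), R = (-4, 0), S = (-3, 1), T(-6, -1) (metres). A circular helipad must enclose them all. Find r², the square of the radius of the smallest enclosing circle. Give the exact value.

The farthest pair is Q–T with squared distance 196. The circle on this segment as diameter has centre (1, -1) and r² = 196/4 = 49.
Check P: distance² to centre = 17 ≤ 49, so it lies inside.
All remaining points lie in this disk, and no smaller disk contains both endpoints, so this is the minimum enclosing circle.

49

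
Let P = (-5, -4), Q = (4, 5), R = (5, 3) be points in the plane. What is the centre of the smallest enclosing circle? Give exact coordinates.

Side lengths²: PQ² = 162, PR² = 149, QR² = 5.
Since PQ² = 162 ≥ 149 + 5 = 154, the angle opposite PQ is not acute, so the smallest enclosing circle has PQ as diameter.
Centre = midpoint of PQ = (-0.5, 0.5), r² = 162/4 = 40.5.
Centre = (-0.5, 0.5).

(-0.5, 0.5)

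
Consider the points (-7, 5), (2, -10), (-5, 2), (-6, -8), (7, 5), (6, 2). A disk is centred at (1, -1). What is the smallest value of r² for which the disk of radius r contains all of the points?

The required radius is the distance from (1, -1) to the farthest point.
Squared distances: 100, 82, 45, 98, 72, 34.
Maximum is 100, attained at (-7, 5).

100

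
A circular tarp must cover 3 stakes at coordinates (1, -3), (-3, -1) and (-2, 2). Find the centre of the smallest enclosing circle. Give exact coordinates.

Call the three points A, B, C in the order given.
Side lengths²: AB² = 20, AC² = 34, BC² = 10.
Since AC² = 34 ≥ 20 + 10 = 30, the angle opposite AC is not acute, so the smallest enclosing circle has AC as diameter.
Centre = midpoint of AC = (-0.5, -0.5), r² = 34/4 = 8.5.
Centre = (-0.5, -0.5).

(-0.5, -0.5)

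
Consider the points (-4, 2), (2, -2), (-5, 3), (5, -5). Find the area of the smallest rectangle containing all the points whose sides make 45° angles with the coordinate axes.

In coordinates u = x + y, v = x − y the rectangle is axis-aligned; the map (x,y)→(u,v) scales areas by 2.
u-values: -2, 0, -2, 0; range = 0 − (-2) = 2.
v-values: -6, 4, -8, 10; range = 10 − (-8) = 18.
Area = (2 × 18) / 2 = 18.

18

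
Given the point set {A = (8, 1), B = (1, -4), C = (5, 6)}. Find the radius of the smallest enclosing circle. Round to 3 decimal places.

Side lengths²: AB² = 74, AC² = 34, BC² = 116.
Since BC² = 116 ≥ 74 + 34 = 108, the angle opposite BC is not acute, so the smallest enclosing circle has BC as diameter.
Centre = midpoint of BC = (3, 1), r² = 116/4 = 29.
r = √29 ≈ 5.385.

5.385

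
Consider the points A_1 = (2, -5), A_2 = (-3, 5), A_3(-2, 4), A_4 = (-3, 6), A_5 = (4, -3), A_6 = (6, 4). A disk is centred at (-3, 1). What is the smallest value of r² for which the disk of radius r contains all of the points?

90

The required radius is the distance from (-3, 1) to the farthest point.
Squared distances: 61, 16, 10, 25, 65, 90.
Maximum is 90, attained at A_6.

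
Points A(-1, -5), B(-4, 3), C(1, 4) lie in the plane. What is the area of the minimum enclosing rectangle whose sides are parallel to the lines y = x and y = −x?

60.5

In coordinates u = x + y, v = x − y the rectangle is axis-aligned; the map (x,y)→(u,v) scales areas by 2.
u-values: -6, -1, 5; range = 5 − (-6) = 11.
v-values: 4, -7, -3; range = 4 − (-7) = 11.
Area = (11 × 11) / 2 = 60.5.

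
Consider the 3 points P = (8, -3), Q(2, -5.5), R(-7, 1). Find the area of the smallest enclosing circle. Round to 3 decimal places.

Side lengths²: PQ² = 42.25, PR² = 241, QR² = 123.25.
Since PR² = 241 ≥ 123.25 + 42.25 = 165.5, the angle opposite PR is not acute, so the smallest enclosing circle has PR as diameter.
Centre = midpoint of PR = (0.5, -1), r² = 241/4 = 60.25.
Area = π·r² = π·60.25 ≈ 189.281.

189.281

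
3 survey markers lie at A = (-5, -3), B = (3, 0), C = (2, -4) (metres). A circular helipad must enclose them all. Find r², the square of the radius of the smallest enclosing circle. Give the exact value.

18.25

Side lengths²: AB² = 73, AC² = 50, BC² = 17.
Since AB² = 73 ≥ 50 + 17 = 67, the angle opposite AB is not acute, so the smallest enclosing circle has AB as diameter.
Centre = midpoint of AB = (-1, -1.5), r² = 73/4 = 18.25.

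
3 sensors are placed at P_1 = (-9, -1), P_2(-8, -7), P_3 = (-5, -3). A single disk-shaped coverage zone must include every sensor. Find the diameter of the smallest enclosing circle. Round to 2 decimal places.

Side lengths²: P_1P_2² = 37, P_1P_3² = 20, P_2P_3² = 25.
Since P_1P_2² = 37 < 25 + 20 = 45, the triangle is acute, so the smallest enclosing circle is the circumcircle.
Circumcentre = (-175/22, -43/11), r² = 4625/484.
Diameter = 2r = 2√(4625/484) ≈ 6.18.

6.18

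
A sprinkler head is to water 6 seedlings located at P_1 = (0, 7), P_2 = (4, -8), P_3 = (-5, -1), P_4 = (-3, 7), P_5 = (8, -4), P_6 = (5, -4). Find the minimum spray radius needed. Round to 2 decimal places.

8.28

The farthest pair is P_2–P_4 with squared distance 274. The circle on this segment as diameter has centre (0.5, -0.5) and r² = 274/4 = 68.5.
Check P_1: distance² to centre = 56.5 ≤ 68.5, so it lies inside.
All remaining points lie in this disk, and no smaller disk contains both endpoints, so this is the minimum enclosing circle.
r = √(68.5) ≈ 8.28.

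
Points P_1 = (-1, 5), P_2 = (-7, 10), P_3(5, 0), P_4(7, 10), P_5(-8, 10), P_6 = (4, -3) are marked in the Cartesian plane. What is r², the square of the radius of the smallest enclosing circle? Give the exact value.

A smallest enclosing disk is always determined by at most three of the input points on its boundary.
The minimum enclosing circle is determined by three boundary points: P_4, P_5, P_6.
Their circumcentre is (-0.5, 127/26) with r² = 27857/338.
The farthest remaining point P_2 is at distance² 23125/338 ≤ 27857/338.

27857/338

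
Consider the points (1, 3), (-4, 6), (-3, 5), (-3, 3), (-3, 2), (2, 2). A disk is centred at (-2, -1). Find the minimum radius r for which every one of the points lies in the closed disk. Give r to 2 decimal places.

7.28

The required radius is the distance from (-2, -1) to the farthest point.
Squared distances: 25, 53, 37, 17, 10, 25.
Maximum is 53, attained at (-4, 6).
r = √53 ≈ 7.28.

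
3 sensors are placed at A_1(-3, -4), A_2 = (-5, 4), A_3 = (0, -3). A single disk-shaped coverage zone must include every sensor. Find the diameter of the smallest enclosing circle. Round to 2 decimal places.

8.63

Side lengths²: A_1A_2² = 68, A_1A_3² = 10, A_2A_3² = 74.
Since A_2A_3² = 74 < 68 + 10 = 78, the triangle is acute, so the smallest enclosing circle is the circumcircle.
Circumcentre = (-36/13, 4/13), r² = 3145/169.
Diameter = 2r = 2√(3145/169) ≈ 8.63.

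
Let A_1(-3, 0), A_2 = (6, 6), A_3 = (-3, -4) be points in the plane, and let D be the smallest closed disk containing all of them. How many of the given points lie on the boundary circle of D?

2

Side lengths²: A_1A_2² = 117, A_1A_3² = 16, A_2A_3² = 181.
Since A_2A_3² = 181 ≥ 117 + 16 = 133, the angle opposite A_2A_3 is not acute, so the smallest enclosing circle has A_2A_3 as diameter.
Centre = midpoint of A_2A_3 = (1.5, 1), r² = 181/4 = 45.25.
The points at distance exactly r from the centre are A_2, A_3 — 2 points.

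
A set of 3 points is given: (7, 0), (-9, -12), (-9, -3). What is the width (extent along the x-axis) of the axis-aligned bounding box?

max x = 7, min x = -9, so width = 16.

16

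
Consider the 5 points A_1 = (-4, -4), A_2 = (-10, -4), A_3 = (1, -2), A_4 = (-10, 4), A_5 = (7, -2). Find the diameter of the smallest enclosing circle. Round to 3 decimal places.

18.152

The minimum enclosing circle is determined by three boundary points: A_2, A_4, A_5.
Their circumcentre is (-63/34, 0) with r² = 95225/1156.
The farthest remaining point A_1 is at distance² 23825/1156 ≤ 95225/1156.
Diameter = 2r = 2√(95225/1156) ≈ 18.152.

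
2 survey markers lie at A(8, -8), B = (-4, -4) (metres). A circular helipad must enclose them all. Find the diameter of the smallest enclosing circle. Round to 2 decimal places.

The smallest circle enclosing two points has them as diameter endpoints.
Centre = midpoint = (2, -6); r² = |AB|²/4 = 160/4 = 40.
Diameter = 2r = 2√40 ≈ 12.65.

12.65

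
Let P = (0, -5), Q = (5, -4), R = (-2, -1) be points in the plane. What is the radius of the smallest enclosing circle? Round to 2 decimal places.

Side lengths²: PQ² = 26, PR² = 20, QR² = 58.
Since QR² = 58 ≥ 26 + 20 = 46, the angle opposite QR is not acute, so the smallest enclosing circle has QR as diameter.
Centre = midpoint of QR = (1.5, -2.5), r² = 58/4 = 14.5.
r = √(14.5) ≈ 3.81.

3.81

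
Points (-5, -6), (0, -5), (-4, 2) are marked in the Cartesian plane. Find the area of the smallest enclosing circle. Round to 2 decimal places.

56.72

Call the three points A, B, C in the order given.
Side lengths²: AB² = 26, AC² = 65, BC² = 65.
Since BC² = 65 < 65 + 26 = 91, the triangle is acute, so the smallest enclosing circle is the circumcircle.
Circumcentre = (-19/6, -13/6), r² = 325/18.
Area = π·r² = π·325/18 ≈ 56.72.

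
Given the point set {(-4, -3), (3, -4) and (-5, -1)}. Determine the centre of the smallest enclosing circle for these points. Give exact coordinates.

(-1, -2.5)

Call the three points A, B, C in the order given.
Side lengths²: AB² = 50, AC² = 5, BC² = 73.
Since BC² = 73 ≥ 50 + 5 = 55, the angle opposite BC is not acute, so the smallest enclosing circle has BC as diameter.
Centre = midpoint of BC = (-1, -2.5), r² = 73/4 = 18.25.
Centre = (-1, -2.5).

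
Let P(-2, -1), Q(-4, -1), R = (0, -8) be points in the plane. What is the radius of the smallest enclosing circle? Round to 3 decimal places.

Side lengths²: PQ² = 4, PR² = 53, QR² = 65.
Since QR² = 65 ≥ 53 + 4 = 57, the angle opposite QR is not acute, so the smallest enclosing circle has QR as diameter.
Centre = midpoint of QR = (-2, -4.5), r² = 65/4 = 16.25.
r = √(16.25) ≈ 4.031.

4.031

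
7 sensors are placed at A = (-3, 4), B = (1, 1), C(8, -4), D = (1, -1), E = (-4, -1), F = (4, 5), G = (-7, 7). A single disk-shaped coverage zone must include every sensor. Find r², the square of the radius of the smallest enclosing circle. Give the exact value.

The farthest pair is C–G with squared distance 346. The circle on this segment as diameter has centre (0.5, 1.5) and r² = 346/4 = 86.5.
Check A: distance² to centre = 18.5 ≤ 86.5, so it lies inside.
All remaining points lie in this disk, and no smaller disk contains both endpoints, so this is the minimum enclosing circle.

86.5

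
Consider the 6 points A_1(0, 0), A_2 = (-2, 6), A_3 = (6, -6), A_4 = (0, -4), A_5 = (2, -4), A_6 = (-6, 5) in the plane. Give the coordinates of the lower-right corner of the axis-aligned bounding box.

x-range [-6, 6], y-range [-6, 6].
The lower-right corner is (6, -6).

(6, -6)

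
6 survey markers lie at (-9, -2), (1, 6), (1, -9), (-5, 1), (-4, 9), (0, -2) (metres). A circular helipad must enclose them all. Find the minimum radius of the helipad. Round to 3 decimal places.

9.341

A smallest enclosing disk is always determined by at most three of the input points on its boundary.
The farthest pair is (1, -9)–(-4, 9) with squared distance 349. The circle on this segment as diameter has centre (-1.5, 0) and r² = 349/4 = 87.25.
Check (-9, -2): distance² to centre = 60.25 ≤ 87.25, so it lies inside.
All remaining points lie in this disk, and no smaller disk contains both endpoints, so this is the minimum enclosing circle.
r = √(87.25) ≈ 9.341.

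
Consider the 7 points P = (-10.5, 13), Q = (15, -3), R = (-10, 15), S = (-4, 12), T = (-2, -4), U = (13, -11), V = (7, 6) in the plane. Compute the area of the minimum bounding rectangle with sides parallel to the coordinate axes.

x ranges over [-10.5, 15], width 25.5.
y ranges over [-11, 15], height 26.
Area = 25.5 × 26 = 663.

663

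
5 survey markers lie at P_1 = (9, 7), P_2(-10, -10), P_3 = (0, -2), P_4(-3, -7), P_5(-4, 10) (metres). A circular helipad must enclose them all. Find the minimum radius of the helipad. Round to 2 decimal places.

12.75

The farthest pair is P_1–P_2 with squared distance 650. The circle on this segment as diameter has centre (-0.5, -1.5) and r² = 650/4 = 162.5.
Check P_3: distance² to centre = 0.5 ≤ 162.5, so it lies inside.
All remaining points lie in this disk, and no smaller disk contains both endpoints, so this is the minimum enclosing circle.
r = √(162.5) ≈ 12.75.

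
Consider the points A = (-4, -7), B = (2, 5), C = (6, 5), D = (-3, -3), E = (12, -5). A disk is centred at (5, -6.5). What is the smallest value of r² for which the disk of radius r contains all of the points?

The required radius is the distance from (5, -6.5) to the farthest point.
Squared distances: 81.25, 141.25, 133.25, 76.25, 51.25.
Maximum is 141.25, attained at B.

141.25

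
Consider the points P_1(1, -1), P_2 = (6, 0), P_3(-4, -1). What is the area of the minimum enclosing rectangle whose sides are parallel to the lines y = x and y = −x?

In coordinates u = x + y, v = x − y the rectangle is axis-aligned; the map (x,y)→(u,v) scales areas by 2.
u-values: 0, 6, -5; range = 6 − (-5) = 11.
v-values: 2, 6, -3; range = 6 − (-3) = 9.
Area = (11 × 9) / 2 = 49.5.

49.5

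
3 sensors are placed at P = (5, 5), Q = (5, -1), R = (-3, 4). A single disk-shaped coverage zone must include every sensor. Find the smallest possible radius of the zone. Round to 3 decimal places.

Side lengths²: PQ² = 36, PR² = 65, QR² = 89.
Since QR² = 89 < 65 + 36 = 101, the triangle is acute, so the smallest enclosing circle is the circumcircle.
Circumcentre = (1.3125, 2), r² = 22.59765625.
r = √(22.59765625) ≈ 4.754.

4.754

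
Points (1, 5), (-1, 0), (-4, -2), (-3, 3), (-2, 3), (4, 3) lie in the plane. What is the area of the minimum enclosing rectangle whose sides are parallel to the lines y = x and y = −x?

45.5

In coordinates u = x + y, v = x − y the rectangle is axis-aligned; the map (x,y)→(u,v) scales areas by 2.
u-values: 6, -1, -6, 0, 1, 7; range = 7 − (-6) = 13.
v-values: -4, -1, -2, -6, -5, 1; range = 1 − (-6) = 7.
Area = (13 × 7) / 2 = 45.5.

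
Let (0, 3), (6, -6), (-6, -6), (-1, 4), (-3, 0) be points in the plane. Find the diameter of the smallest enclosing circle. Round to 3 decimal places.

By Welzl's lemma the MEC is supported by two points (diametrically opposite) or three points (on a circumcircle).
The minimum enclosing circle is determined by three boundary points: (6, -6), (-6, -6), (-1, 4).
Their circumcentre is (0, -2.75) with r² = 46.5625.
The farthest remaining point (0, 3) is at distance² 33.0625 ≤ 46.5625.
Diameter = 2r = 2√(46.5625) ≈ 13.647.

13.647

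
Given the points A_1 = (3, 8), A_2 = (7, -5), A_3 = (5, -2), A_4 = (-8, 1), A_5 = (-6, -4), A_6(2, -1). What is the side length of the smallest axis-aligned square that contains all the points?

15

The bounding box has width 15 and height 13.
An axis-aligned square enclosing the set must have side ≥ max(width, height).
So the minimum side is max(15, 13) = 15.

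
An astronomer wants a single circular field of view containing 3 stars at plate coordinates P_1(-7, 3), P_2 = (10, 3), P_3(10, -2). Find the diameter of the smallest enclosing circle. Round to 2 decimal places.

Side lengths²: P_1P_2² = 289, P_1P_3² = 314, P_2P_3² = 25.
Since P_1P_3² = 314 ≥ 289 + 25 = 314, the angle opposite P_1P_3 is not acute, so the smallest enclosing circle has P_1P_3 as diameter.
Centre = midpoint of P_1P_3 = (1.5, 0.5), r² = 314/4 = 78.5.
Diameter = 2r = 2√(78.5) ≈ 17.72.

17.72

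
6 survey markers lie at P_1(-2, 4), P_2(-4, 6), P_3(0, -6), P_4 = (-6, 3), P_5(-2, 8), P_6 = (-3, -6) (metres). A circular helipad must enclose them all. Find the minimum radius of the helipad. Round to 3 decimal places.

7.089

By Welzl's lemma the MEC is supported by two points (diametrically opposite) or three points (on a circumcircle).
The minimum enclosing circle is determined by three boundary points: P_3, P_5, P_6.
Their circumcentre is (-1.5, 13/14) with r² = 4925/98.
The farthest remaining point P_2 is at distance² 3133/98 ≤ 4925/98.
r = √(4925/98) ≈ 7.089.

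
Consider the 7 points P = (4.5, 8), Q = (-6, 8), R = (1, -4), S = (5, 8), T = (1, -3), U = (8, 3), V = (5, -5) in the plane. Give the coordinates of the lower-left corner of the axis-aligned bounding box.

x-range [-6, 8], y-range [-5, 8].
The lower-left corner is (-6, -5).

(-6, -5)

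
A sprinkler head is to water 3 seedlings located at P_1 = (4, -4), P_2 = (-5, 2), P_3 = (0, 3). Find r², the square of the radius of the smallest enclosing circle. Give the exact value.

Side lengths²: P_1P_2² = 117, P_1P_3² = 65, P_2P_3² = 26.
Since P_1P_2² = 117 ≥ 65 + 26 = 91, the angle opposite P_1P_2 is not acute, so the smallest enclosing circle has P_1P_2 as diameter.
Centre = midpoint of P_1P_2 = (-0.5, -1), r² = 117/4 = 29.25.

29.25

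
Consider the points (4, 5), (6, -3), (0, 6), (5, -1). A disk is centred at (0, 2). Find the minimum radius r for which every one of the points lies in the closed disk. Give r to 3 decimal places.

The required radius is the distance from (0, 2) to the farthest point.
Squared distances: 25, 61, 16, 34.
Maximum is 61, attained at (6, -3).
r = √61 ≈ 7.810.

7.810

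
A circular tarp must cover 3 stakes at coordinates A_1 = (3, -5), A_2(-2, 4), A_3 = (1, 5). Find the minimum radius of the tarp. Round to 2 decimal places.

5.19

Side lengths²: A_1A_2² = 106, A_1A_3² = 104, A_2A_3² = 10.
Since A_1A_2² = 106 < 104 + 10 = 114, the triangle is acute, so the smallest enclosing circle is the circumcircle.
Circumcentre = (1.0625, -0.1875), r² = 26.9140625.
r = √(26.9140625) ≈ 5.19.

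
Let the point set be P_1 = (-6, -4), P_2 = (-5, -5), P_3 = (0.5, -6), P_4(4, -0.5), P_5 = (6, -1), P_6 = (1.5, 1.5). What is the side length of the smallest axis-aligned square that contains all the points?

The bounding box has width 12 and height 7.5.
An axis-aligned square enclosing the set must have side ≥ max(width, height).
So the minimum side is max(12, 7.5) = 12.

12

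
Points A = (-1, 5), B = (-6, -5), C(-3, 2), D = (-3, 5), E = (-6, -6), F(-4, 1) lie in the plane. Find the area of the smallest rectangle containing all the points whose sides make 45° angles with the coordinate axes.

In coordinates u = x + y, v = x − y the rectangle is axis-aligned; the map (x,y)→(u,v) scales areas by 2.
u-values: 4, -11, -1, 2, -12, -3; range = 4 − (-12) = 16.
v-values: -6, -1, -5, -8, 0, -5; range = 0 − (-8) = 8.
Area = (16 × 8) / 2 = 64.

64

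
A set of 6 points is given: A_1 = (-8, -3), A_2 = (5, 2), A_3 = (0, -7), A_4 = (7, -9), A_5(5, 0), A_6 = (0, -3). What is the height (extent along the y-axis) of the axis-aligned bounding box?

max y = 2, min y = -9, so height = 11.

11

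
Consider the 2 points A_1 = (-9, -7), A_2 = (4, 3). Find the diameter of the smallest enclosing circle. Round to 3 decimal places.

16.401

The smallest circle enclosing two points has them as diameter endpoints.
Centre = midpoint = (-2.5, -2); r² = |A_1A_2|²/4 = 269/4 = 67.25.
Diameter = 2r = 2√(67.25) ≈ 16.401.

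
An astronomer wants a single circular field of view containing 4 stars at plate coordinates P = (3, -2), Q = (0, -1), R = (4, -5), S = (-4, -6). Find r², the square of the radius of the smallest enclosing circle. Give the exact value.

16.9

By Welzl's lemma the MEC is supported by two points (diametrically opposite) or three points (on a circumcircle).
The minimum enclosing circle is determined by three boundary points: P, R, S.
Their circumcentre is (-0.1, -4.7) with r² = 16.9.
The farthest remaining point Q is at distance² 13.7 ≤ 16.9.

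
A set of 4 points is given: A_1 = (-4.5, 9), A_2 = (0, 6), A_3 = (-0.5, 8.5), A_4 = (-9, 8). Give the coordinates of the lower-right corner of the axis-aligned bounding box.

(0, 6)

x-range [-9, 0], y-range [6, 9].
The lower-right corner is (0, 6).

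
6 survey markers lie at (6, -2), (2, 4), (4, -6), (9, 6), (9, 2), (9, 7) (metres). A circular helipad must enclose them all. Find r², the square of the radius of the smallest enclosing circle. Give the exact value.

48.5

The minimum enclosing circle of a finite set is fixed by two of the points (as a diameter) or three (as a circumcircle).
The farthest pair is (4, -6)–(9, 7) with squared distance 194. The circle on this segment as diameter has centre (6.5, 0.5) and r² = 194/4 = 48.5.
Check (6, -2): distance² to centre = 6.5 ≤ 48.5, so it lies inside.
All remaining points lie in this disk, and no smaller disk contains both endpoints, so this is the minimum enclosing circle.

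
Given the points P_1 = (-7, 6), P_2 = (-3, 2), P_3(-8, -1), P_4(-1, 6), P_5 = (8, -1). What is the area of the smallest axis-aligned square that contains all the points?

The bounding box has width 16 and height 7.
An axis-aligned square enclosing the set must have side ≥ max(width, height).
So the minimum side is max(16, 7) = 16.
Area = 16² = 256.

256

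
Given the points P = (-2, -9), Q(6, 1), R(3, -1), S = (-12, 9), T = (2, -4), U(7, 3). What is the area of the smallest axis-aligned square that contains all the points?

The bounding box has width 19 and height 18.
An axis-aligned square enclosing the set must have side ≥ max(width, height).
So the minimum side is max(19, 18) = 19.
Area = 19² = 361.

361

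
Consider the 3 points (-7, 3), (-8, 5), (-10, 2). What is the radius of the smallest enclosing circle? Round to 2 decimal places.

1.82

Call the three points A, B, C in the order given.
Side lengths²: AB² = 5, AC² = 10, BC² = 13.
Since BC² = 13 < 10 + 5 = 15, the triangle is acute, so the smallest enclosing circle is the circumcircle.
Circumcentre = (-123/14, 47/14), r² = 325/98.
r = √(325/98) ≈ 1.82.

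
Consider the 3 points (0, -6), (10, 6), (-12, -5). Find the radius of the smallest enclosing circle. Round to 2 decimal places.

Call the three points A, B, C in the order given.
Side lengths²: AB² = 244, AC² = 145, BC² = 605.
Since BC² = 605 ≥ 244 + 145 = 389, the angle opposite BC is not acute, so the smallest enclosing circle has BC as diameter.
Centre = midpoint of BC = (-1, 0.5), r² = 605/4 = 151.25.
r = √(151.25) ≈ 12.30.

12.30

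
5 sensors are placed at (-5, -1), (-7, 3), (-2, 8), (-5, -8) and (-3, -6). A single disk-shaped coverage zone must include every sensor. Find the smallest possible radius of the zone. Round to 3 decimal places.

By Welzl's lemma the MEC is supported by two points (diametrically opposite) or three points (on a circumcircle).
The farthest pair is (-2, 8)–(-5, -8) with squared distance 265. The circle on this segment as diameter has centre (-3.5, 0) and r² = 265/4 = 66.25.
Check (-5, -1): distance² to centre = 3.25 ≤ 66.25, so it lies inside.
All remaining points lie in this disk, and no smaller disk contains both endpoints, so this is the minimum enclosing circle.
r = √(66.25) ≈ 8.139.

8.139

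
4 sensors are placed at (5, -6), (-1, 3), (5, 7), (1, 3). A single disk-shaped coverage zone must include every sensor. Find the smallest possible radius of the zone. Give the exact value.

A smallest enclosing disk is always determined by at most three of the input points on its boundary.
The farthest pair is (5, -6)–(5, 7) with squared distance 169. The circle on this segment as diameter has centre (5, 0.5) and r² = 169/4 = 42.25.
Check (-1, 3): distance² to centre = 42.25 ≤ 42.25, so it lies inside.
All remaining points lie in this disk, and no smaller disk contains both endpoints, so this is the minimum enclosing circle.
r = √(42.25) = 6.5.

6.5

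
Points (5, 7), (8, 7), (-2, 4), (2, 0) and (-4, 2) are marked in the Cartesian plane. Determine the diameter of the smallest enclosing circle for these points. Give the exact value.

13

The farthest pair is (8, 7)–(-4, 2) with squared distance 169. The circle on this segment as diameter has centre (2, 4.5) and r² = 169/4 = 42.25.
Check (5, 7): distance² to centre = 15.25 ≤ 42.25, so it lies inside.
All remaining points lie in this disk, and no smaller disk contains both endpoints, so this is the minimum enclosing circle.
Diameter = 2r = 2√(42.25) = 13.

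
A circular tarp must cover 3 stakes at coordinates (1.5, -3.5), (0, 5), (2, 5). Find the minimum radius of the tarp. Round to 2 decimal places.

4.32

Call the three points A, B, C in the order given.
Side lengths²: AB² = 74.5, AC² = 72.5, BC² = 4.
Since AB² = 74.5 < 72.5 + 4 = 76.5, the triangle is acute, so the smallest enclosing circle is the circumcircle.
Circumcentre = (1, 27/34), r² = 21605/1156.
r = √(21605/1156) ≈ 4.32.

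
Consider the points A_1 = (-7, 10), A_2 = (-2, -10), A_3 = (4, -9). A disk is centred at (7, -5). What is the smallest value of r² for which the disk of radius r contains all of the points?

The required radius is the distance from (7, -5) to the farthest point.
Squared distances: 421, 106, 25.
Maximum is 421, attained at A_1.

421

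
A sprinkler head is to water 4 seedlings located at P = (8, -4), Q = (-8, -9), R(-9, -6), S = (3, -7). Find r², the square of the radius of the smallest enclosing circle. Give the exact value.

73.25

By Welzl's lemma the MEC is supported by two points (diametrically opposite) or three points (on a circumcircle).
The farthest pair is P–R with squared distance 293. The circle on this segment as diameter has centre (-0.5, -5) and r² = 293/4 = 73.25.
Check Q: distance² to centre = 72.25 ≤ 73.25, so it lies inside.
All remaining points lie in this disk, and no smaller disk contains both endpoints, so this is the minimum enclosing circle.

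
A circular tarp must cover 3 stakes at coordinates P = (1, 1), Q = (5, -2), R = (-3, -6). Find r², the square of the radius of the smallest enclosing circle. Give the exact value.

Side lengths²: PQ² = 25, PR² = 65, QR² = 80.
Since QR² = 80 < 65 + 25 = 90, the triangle is acute, so the smallest enclosing circle is the circumcircle.
Circumcentre = (0.75, -3.5), r² = 20.3125.

20.3125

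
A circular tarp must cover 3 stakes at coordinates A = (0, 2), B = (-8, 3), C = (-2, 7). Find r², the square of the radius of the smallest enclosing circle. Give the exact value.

Side lengths²: AB² = 65, AC² = 29, BC² = 52.
Since AB² = 65 < 52 + 29 = 81, the triangle is acute, so the smallest enclosing circle is the circumcircle.
Circumcentre = (-74/19, 127/38), r² = 24505/1444.

24505/1444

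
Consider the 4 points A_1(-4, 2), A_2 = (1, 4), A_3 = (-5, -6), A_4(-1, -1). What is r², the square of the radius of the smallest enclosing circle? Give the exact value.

34

The minimum enclosing circle of a finite set is fixed by two of the points (as a diameter) or three (as a circumcircle).
The farthest pair is A_2–A_3 with squared distance 136. The circle on this segment as diameter has centre (-2, -1) and r² = 136/4 = 34.
Check A_1: distance² to centre = 13 ≤ 34, so it lies inside.
All remaining points lie in this disk, and no smaller disk contains both endpoints, so this is the minimum enclosing circle.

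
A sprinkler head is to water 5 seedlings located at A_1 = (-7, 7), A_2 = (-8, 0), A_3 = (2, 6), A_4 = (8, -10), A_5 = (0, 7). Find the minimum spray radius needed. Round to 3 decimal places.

A smallest enclosing disk is always determined by at most three of the input points on its boundary.
The farthest pair is A_1–A_4 with squared distance 514. The circle on this segment as diameter has centre (0.5, -1.5) and r² = 514/4 = 128.5.
Check A_2: distance² to centre = 74.5 ≤ 128.5, so it lies inside.
All remaining points lie in this disk, and no smaller disk contains both endpoints, so this is the minimum enclosing circle.
r = √(128.5) ≈ 11.336.

11.336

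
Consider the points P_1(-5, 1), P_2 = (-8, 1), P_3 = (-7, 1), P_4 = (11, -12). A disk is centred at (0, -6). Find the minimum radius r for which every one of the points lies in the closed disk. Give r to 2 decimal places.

The required radius is the distance from (0, -6) to the farthest point.
Squared distances: 74, 113, 98, 157.
Maximum is 157, attained at P_4.
r = √157 ≈ 12.53.

12.53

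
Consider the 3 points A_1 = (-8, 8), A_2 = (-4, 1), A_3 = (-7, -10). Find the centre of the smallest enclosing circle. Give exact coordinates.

Side lengths²: A_1A_2² = 65, A_1A_3² = 325, A_2A_3² = 130.
Since A_1A_3² = 325 ≥ 130 + 65 = 195, the angle opposite A_1A_3 is not acute, so the smallest enclosing circle has A_1A_3 as diameter.
Centre = midpoint of A_1A_3 = (-7.5, -1), r² = 325/4 = 81.25.
Centre = (-7.5, -1).

(-7.5, -1)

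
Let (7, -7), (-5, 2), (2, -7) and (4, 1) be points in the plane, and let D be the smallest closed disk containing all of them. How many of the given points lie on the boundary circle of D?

2

A smallest enclosing disk is always determined by at most three of the input points on its boundary.
The farthest pair is (7, -7)–(-5, 2) with squared distance 225. The circle on this segment as diameter has centre (1, -2.5) and r² = 225/4 = 56.25.
Check (2, -7): distance² to centre = 21.25 ≤ 56.25, so it lies inside.
All remaining points lie in this disk, and no smaller disk contains both endpoints, so this is the minimum enclosing circle.
The points at distance exactly r from the centre are (7, -7), (-5, 2) — 2 points.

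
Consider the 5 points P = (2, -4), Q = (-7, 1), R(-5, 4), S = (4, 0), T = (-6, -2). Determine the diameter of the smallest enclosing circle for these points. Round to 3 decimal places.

The minimum enclosing circle of a finite set is fixed by two of the points (as a diameter) or three (as a circumcircle).
The minimum enclosing circle is determined by three boundary points: P, Q, S.
Their circumcentre is (-35/23, 6/23) with r² = 16165/529.
The farthest remaining point R is at distance² 13796/529 ≤ 16165/529.
Diameter = 2r = 2√(16165/529) ≈ 11.056.

11.056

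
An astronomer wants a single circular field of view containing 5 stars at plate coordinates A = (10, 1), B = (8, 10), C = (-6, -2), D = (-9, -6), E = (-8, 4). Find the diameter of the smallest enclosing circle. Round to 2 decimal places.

23.35

The farthest pair is B–D with squared distance 545. The circle on this segment as diameter has centre (-0.5, 2) and r² = 545/4 = 136.25.
Check A: distance² to centre = 111.25 ≤ 136.25, so it lies inside.
All remaining points lie in this disk, and no smaller disk contains both endpoints, so this is the minimum enclosing circle.
Diameter = 2r = 2√(136.25) ≈ 23.35.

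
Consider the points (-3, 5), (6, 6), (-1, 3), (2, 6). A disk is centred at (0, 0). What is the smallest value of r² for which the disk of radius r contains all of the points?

The required radius is the distance from (0, 0) to the farthest point.
Squared distances: 34, 72, 10, 40.
Maximum is 72, attained at (6, 6).

72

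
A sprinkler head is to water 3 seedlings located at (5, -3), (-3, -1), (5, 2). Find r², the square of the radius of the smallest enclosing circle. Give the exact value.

Call the three points A, B, C in the order given.
Side lengths²: AB² = 68, AC² = 25, BC² = 73.
Since BC² = 73 < 68 + 25 = 93, the triangle is acute, so the smallest enclosing circle is the circumcircle.
Circumcentre = (1.375, -0.5), r² = 19.390625.

19.390625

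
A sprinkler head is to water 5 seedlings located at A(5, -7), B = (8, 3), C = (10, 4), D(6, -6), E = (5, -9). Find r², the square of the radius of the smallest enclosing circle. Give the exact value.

48.5

A smallest enclosing disk is always determined by at most three of the input points on its boundary.
The farthest pair is C–E with squared distance 194. The circle on this segment as diameter has centre (7.5, -2.5) and r² = 194/4 = 48.5.
Check A: distance² to centre = 26.5 ≤ 48.5, so it lies inside.
All remaining points lie in this disk, and no smaller disk contains both endpoints, so this is the minimum enclosing circle.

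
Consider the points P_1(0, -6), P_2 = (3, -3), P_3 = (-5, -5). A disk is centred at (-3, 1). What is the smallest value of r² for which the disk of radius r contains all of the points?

The required radius is the distance from (-3, 1) to the farthest point.
Squared distances: 58, 52, 40.
Maximum is 58, attained at P_1.

58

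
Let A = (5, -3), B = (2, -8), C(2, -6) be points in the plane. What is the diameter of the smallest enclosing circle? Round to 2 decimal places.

5.83

Side lengths²: AB² = 34, AC² = 18, BC² = 4.
Since AB² = 34 ≥ 18 + 4 = 22, the angle opposite AB is not acute, so the smallest enclosing circle has AB as diameter.
Centre = midpoint of AB = (3.5, -5.5), r² = 34/4 = 8.5.
Diameter = 2r = 2√(8.5) ≈ 5.83.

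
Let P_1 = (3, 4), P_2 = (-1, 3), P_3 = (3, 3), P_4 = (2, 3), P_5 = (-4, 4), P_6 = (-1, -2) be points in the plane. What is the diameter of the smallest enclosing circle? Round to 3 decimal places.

8.062

The minimum enclosing circle of a finite set is fixed by two of the points (as a diameter) or three (as a circumcircle).
The minimum enclosing circle is determined by three boundary points: P_1, P_5, P_6.
Their circumcentre is (-0.5, 2) with r² = 16.25.
The farthest remaining point P_3 is at distance² 13.25 ≤ 16.25.
Diameter = 2r = 2√(16.25) ≈ 8.062.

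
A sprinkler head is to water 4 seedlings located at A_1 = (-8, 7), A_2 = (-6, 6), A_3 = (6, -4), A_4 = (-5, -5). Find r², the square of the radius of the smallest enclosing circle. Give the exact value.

The minimum enclosing circle of a finite set is fixed by two of the points (as a diameter) or three (as a circumcircle).
The farthest pair is A_1–A_3 with squared distance 317. The circle on this segment as diameter has centre (-1, 1.5) and r² = 317/4 = 79.25.
Check A_2: distance² to centre = 45.25 ≤ 79.25, so it lies inside.
All remaining points lie in this disk, and no smaller disk contains both endpoints, so this is the minimum enclosing circle.

79.25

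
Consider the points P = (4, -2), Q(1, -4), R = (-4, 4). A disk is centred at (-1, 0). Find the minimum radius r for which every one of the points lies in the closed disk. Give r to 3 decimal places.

5.385

The required radius is the distance from (-1, 0) to the farthest point.
Squared distances: 29, 20, 25.
Maximum is 29, attained at P.
r = √29 ≈ 5.385.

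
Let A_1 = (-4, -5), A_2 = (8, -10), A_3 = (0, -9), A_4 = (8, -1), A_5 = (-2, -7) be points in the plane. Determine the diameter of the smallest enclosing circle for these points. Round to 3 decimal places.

13.703

By Welzl's lemma the MEC is supported by two points (diametrically opposite) or three points (on a circumcircle).
The minimum enclosing circle is determined by three boundary points: A_1, A_2, A_4.
Their circumcentre is (17/6, -5.5) with r² = 845/18.
The farthest remaining point A_5 is at distance² 461/18 ≤ 845/18.
Diameter = 2r = 2√(845/18) ≈ 13.703.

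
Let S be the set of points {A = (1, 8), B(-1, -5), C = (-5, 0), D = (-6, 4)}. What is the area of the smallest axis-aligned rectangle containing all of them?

91

x ranges over [-6, 1], width 7.
y ranges over [-5, 8], height 13.
Area = 7 × 13 = 91.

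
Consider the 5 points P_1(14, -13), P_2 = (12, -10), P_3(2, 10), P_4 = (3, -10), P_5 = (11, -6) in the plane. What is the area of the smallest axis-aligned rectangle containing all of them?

276

x ranges over [2, 14], width 12.
y ranges over [-13, 10], height 23.
Area = 12 × 23 = 276.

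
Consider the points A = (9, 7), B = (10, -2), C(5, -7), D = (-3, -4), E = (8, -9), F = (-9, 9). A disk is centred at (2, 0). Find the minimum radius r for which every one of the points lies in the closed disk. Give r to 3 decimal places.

14.213

The required radius is the distance from (2, 0) to the farthest point.
Squared distances: 98, 68, 58, 41, 117, 202.
Maximum is 202, attained at F.
r = √202 ≈ 14.213.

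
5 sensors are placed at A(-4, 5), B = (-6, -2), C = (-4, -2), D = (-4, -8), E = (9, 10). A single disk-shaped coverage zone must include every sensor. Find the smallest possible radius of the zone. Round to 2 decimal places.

The minimum enclosing circle of a finite set is fixed by two of the points (as a diameter) or three (as a circumcircle).
The farthest pair is D–E with squared distance 493. The circle on this segment as diameter has centre (2.5, 1) and r² = 493/4 = 123.25.
Check A: distance² to centre = 58.25 ≤ 123.25, so it lies inside.
All remaining points lie in this disk, and no smaller disk contains both endpoints, so this is the minimum enclosing circle.
r = √(123.25) ≈ 11.10.

11.10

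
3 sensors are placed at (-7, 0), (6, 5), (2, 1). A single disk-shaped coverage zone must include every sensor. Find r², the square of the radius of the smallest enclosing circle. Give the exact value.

48.5

Call the three points A, B, C in the order given.
Side lengths²: AB² = 194, AC² = 82, BC² = 32.
Since AB² = 194 ≥ 82 + 32 = 114, the angle opposite AB is not acute, so the smallest enclosing circle has AB as diameter.
Centre = midpoint of AB = (-0.5, 2.5), r² = 194/4 = 48.5.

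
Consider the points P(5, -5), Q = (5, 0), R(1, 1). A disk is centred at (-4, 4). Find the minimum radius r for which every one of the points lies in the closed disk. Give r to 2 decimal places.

The required radius is the distance from (-4, 4) to the farthest point.
Squared distances: 162, 97, 34.
Maximum is 162, attained at P.
r = √162 ≈ 12.73.

12.73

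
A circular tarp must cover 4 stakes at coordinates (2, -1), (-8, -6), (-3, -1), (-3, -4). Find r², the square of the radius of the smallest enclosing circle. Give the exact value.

The minimum enclosing circle of a finite set is fixed by two of the points (as a diameter) or three (as a circumcircle).
The farthest pair is (2, -1)–(-8, -6) with squared distance 125. The circle on this segment as diameter has centre (-3, -3.5) and r² = 125/4 = 31.25.
Check (-3, -1): distance² to centre = 6.25 ≤ 31.25, so it lies inside.
All remaining points lie in this disk, and no smaller disk contains both endpoints, so this is the minimum enclosing circle.

31.25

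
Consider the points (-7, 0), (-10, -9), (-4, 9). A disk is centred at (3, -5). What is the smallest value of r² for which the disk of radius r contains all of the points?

The required radius is the distance from (3, -5) to the farthest point.
Squared distances: 125, 185, 245.
Maximum is 245, attained at (-4, 9).

245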